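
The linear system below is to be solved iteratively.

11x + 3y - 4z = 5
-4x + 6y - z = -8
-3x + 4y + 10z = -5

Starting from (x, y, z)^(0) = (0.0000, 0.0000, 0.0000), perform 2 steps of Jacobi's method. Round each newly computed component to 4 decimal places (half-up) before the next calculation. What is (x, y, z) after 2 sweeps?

Iteration 1:
  x = (5 - (3)·0.0000 - (-4)·0.0000) / (11) = 0.4545
  y = (-8 - (-4)·0.0000 - (-1)·0.0000) / (6) = -1.3333
  z = (-5 - (-3)·0.0000 - (4)·0.0000) / (10) = -0.5000
Iteration 2:
  x = (5 - (3)·-1.3333 - (-4)·-0.5000) / (11) = 0.6364
  y = (-8 - (-4)·0.4545 - (-1)·-0.5000) / (6) = -1.1137
  z = (-5 - (-3)·0.4545 - (4)·-1.3333) / (10) = 0.1697

(0.6364, -1.1137, 0.1697)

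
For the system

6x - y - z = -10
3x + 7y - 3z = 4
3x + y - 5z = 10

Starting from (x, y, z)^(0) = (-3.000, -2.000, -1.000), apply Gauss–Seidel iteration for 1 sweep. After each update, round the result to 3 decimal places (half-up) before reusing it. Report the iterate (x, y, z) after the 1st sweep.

(-2.167, 1.072, -3.086)

Iteration 1:
  x = (-10 - (-1)·-2.000 - (-1)·-1.000) / (6) = -2.167
  y = (4 - (3)·-2.167 - (-3)·-1.000) / (7) = 1.072
  z = (10 - (3)·-2.167 - (1)·1.072) / (-5) = -3.086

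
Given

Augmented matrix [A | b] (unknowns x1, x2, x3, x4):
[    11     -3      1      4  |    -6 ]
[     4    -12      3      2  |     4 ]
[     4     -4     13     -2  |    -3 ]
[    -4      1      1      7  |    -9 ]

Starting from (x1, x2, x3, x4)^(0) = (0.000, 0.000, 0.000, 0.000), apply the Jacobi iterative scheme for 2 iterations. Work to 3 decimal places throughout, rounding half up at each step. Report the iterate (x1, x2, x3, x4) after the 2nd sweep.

Iteration 1:
  x1 = (-6 - (-3)·0.000 - (1)·0.000 - (4)·0.000) / (11) = -0.545
  x2 = (4 - (4)·0.000 - (3)·0.000 - (2)·0.000) / (-12) = -0.333
  x3 = (-3 - (4)·0.000 - (-4)·0.000 - (-2)·0.000) / (13) = -0.231
  x4 = (-9 - (-4)·0.000 - (1)·0.000 - (1)·0.000) / (7) = -1.286
Iteration 2:
  x1 = (-6 - (-3)·-0.333 - (1)·-0.231 - (4)·-1.286) / (11) = -0.148
  x2 = (4 - (4)·-0.545 - (3)·-0.231 - (2)·-1.286) / (-12) = -0.787
  x3 = (-3 - (4)·-0.545 - (-4)·-0.333 - (-2)·-1.286) / (13) = -0.363
  x4 = (-9 - (-4)·-0.545 - (1)·-0.333 - (1)·-0.231) / (7) = -1.517

(-0.148, -0.787, -0.363, -1.517)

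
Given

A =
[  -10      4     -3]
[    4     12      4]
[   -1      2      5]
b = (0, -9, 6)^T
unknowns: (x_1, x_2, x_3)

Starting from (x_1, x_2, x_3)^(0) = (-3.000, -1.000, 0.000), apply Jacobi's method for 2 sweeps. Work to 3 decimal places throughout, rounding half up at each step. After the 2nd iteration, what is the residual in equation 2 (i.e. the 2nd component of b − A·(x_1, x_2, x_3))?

-0.880

Iteration 1:
  x_1 = (0 - (4)·-1.000 - (-3)·0.000) / (-10) = -0.400
  x_2 = (-9 - (4)·-3.000 - (4)·0.000) / (12) = 0.250
  x_3 = (6 - (-1)·-3.000 - (2)·-1.000) / (5) = 1.000
Iteration 2:
  x_1 = (0 - (4)·0.250 - (-3)·1.000) / (-10) = -0.200
  x_2 = (-9 - (4)·-0.400 - (4)·1.000) / (12) = -0.950
  x_3 = (6 - (-1)·-0.400 - (2)·0.250) / (5) = 1.020
Residual b − A·x = (4.860, -0.880, 2.600)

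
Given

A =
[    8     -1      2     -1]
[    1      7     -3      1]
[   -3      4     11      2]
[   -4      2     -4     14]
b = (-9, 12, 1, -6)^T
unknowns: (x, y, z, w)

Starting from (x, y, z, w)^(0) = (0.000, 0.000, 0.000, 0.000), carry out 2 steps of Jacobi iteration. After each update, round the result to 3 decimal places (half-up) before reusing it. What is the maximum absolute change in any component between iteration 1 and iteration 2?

0.852

Iteration 1:
  x = (-9 - (-1)·0.000 - (2)·0.000 - (-1)·0.000) / (8) = -1.125
  y = (12 - (1)·0.000 - (-3)·0.000 - (1)·0.000) / (7) = 1.714
  z = (1 - (-3)·0.000 - (4)·0.000 - (2)·0.000) / (11) = 0.091
  w = (-6 - (-4)·0.000 - (2)·0.000 - (-4)·0.000) / (14) = -0.429
Iteration 2:
  x = (-9 - (-1)·1.714 - (2)·0.091 - (-1)·-0.429) / (8) = -0.987
  y = (12 - (1)·-1.125 - (-3)·0.091 - (1)·-0.429) / (7) = 1.975
  z = (1 - (-3)·-1.125 - (4)·1.714 - (2)·-0.429) / (11) = -0.761
  w = (-6 - (-4)·-1.125 - (2)·1.714 - (-4)·0.091) / (14) = -0.969
Change: (0.138, 0.261, -0.852, -0.540) → max |·| = 0.852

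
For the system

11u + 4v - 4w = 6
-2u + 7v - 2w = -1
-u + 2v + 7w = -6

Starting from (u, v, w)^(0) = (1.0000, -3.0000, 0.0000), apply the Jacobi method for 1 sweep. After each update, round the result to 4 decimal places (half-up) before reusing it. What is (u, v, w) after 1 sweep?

(1.6364, 0.1429, 0.1429)

Iteration 1:
  u = (6 - (4)·-3.0000 - (-4)·0.0000) / (11) = 1.6364
  v = (-1 - (-2)·1.0000 - (-2)·0.0000) / (7) = 0.1429
  w = (-6 - (-1)·1.0000 - (2)·-3.0000) / (7) = 0.1429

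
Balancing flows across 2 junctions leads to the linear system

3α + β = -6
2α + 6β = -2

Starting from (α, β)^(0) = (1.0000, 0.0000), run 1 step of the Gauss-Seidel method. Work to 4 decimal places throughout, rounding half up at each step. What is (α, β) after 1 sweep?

Iteration 1:
  α = (-6 - (1)·0.0000) / (3) = -2.0000
  β = (-2 - (2)·-2.0000) / (6) = 0.3333

(-2.0000, 0.3333)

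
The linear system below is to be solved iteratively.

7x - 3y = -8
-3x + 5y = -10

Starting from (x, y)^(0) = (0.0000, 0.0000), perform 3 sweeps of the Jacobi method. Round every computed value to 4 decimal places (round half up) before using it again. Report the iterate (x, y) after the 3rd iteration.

(-2.2939, -3.2000)

Iteration 1:
  x = (-8 - (-3)·0.0000) / (7) = -1.1429
  y = (-10 - (-3)·0.0000) / (5) = -2.0000
Iteration 2:
  x = (-8 - (-3)·-2.0000) / (7) = -2.0000
  y = (-10 - (-3)·-1.1429) / (5) = -2.6857
Iteration 3:
  x = (-8 - (-3)·-2.6857) / (7) = -2.2939
  y = (-10 - (-3)·-2.0000) / (5) = -3.2000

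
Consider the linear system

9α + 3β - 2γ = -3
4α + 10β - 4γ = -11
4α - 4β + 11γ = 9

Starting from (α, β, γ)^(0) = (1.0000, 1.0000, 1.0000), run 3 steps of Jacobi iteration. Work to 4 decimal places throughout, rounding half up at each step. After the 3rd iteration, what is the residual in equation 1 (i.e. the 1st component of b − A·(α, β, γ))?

0.9656

Iteration 1:
  α = (-3 - (3)·1.0000 - (-2)·1.0000) / (9) = -0.4444
  β = (-11 - (4)·1.0000 - (-4)·1.0000) / (10) = -1.1000
  γ = (9 - (4)·1.0000 - (-4)·1.0000) / (11) = 0.8182
Iteration 2:
  α = (-3 - (3)·-1.1000 - (-2)·0.8182) / (9) = 0.2152
  β = (-11 - (4)·-0.4444 - (-4)·0.8182) / (10) = -0.5950
  γ = (9 - (4)·-0.4444 - (-4)·-1.1000) / (11) = 0.5798
Iteration 3:
  α = (-3 - (3)·-0.5950 - (-2)·0.5798) / (9) = -0.0062
  β = (-11 - (4)·0.2152 - (-4)·0.5798) / (10) = -0.9542
  γ = (9 - (4)·0.2152 - (-4)·-0.5950) / (11) = 0.5236
Residual b − A·x = (0.9656, 0.6612, -0.5516)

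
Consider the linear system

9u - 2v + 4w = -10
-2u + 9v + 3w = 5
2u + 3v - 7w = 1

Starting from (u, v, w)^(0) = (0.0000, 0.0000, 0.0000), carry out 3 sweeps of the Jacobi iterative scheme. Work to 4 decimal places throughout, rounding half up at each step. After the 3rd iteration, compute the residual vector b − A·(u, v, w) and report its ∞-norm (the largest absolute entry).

0.2642

Iteration 1:
  u = (-10 - (-2)·0.0000 - (4)·0.0000) / (9) = -1.1111
  v = (5 - (-2)·0.0000 - (3)·0.0000) / (9) = 0.5556
  w = (1 - (2)·0.0000 - (3)·0.0000) / (-7) = -0.1429
Iteration 2:
  u = (-10 - (-2)·0.5556 - (4)·-0.1429) / (9) = -0.9241
  v = (5 - (-2)·-1.1111 - (3)·-0.1429) / (9) = 0.3563
  w = (1 - (2)·-1.1111 - (3)·0.5556) / (-7) = -0.2222
Iteration 3:
  u = (-10 - (-2)·0.3563 - (4)·-0.2222) / (9) = -0.9332
  v = (5 - (-2)·-0.9241 - (3)·-0.2222) / (9) = 0.4243
  w = (1 - (2)·-0.9241 - (3)·0.3563) / (-7) = -0.2542
Residual b − A·x = (0.2642, 0.0775, -0.1859); ∞-norm = 0.2642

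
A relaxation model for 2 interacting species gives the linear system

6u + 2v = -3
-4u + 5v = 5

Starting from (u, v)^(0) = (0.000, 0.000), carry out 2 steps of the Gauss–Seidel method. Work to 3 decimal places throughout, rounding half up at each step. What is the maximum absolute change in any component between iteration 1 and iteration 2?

Iteration 1:
  u = (-3 - (2)·0.000) / (6) = -0.500
  v = (5 - (-4)·-0.500) / (5) = 0.600
Iteration 2:
  u = (-3 - (2)·0.600) / (6) = -0.700
  v = (5 - (-4)·-0.700) / (5) = 0.440
Change: (-0.200, -0.160) → max |·| = 0.200

0.200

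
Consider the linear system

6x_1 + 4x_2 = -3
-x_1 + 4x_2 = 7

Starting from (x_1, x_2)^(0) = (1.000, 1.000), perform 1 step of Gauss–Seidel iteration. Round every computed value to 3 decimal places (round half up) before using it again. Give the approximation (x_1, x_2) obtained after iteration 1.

Iteration 1:
  x_1 = (-3 - (4)·1.000) / (6) = -1.167
  x_2 = (7 - (-1)·-1.167) / (4) = 1.458

(-1.167, 1.458)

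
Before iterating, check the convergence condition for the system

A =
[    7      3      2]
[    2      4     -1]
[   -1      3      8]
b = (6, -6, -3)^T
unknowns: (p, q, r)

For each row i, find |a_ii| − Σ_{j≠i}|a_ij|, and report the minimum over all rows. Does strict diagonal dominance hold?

1

row 1: |7| − (3+2) = 2
row 2: |4| − (2+1) = 1
row 3: |8| − (1+3) = 4
minimum over rows = 1 → strictly diagonally dominant (convergence guaranteed)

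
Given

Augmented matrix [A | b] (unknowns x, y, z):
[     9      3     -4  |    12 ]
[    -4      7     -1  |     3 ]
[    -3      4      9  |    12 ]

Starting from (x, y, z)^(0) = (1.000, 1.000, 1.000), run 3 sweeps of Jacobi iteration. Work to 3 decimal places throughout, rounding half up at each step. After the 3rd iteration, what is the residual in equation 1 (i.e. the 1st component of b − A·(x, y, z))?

Iteration 1:
  x = (12 - (3)·1.000 - (-4)·1.000) / (9) = 1.444
  y = (3 - (-4)·1.000 - (-1)·1.000) / (7) = 1.143
  z = (12 - (-3)·1.000 - (4)·1.000) / (9) = 1.222
Iteration 2:
  x = (12 - (3)·1.143 - (-4)·1.222) / (9) = 1.495
  y = (3 - (-4)·1.444 - (-1)·1.222) / (7) = 1.428
  z = (12 - (-3)·1.444 - (4)·1.143) / (9) = 1.307
Iteration 3:
  x = (12 - (3)·1.428 - (-4)·1.307) / (9) = 1.438
  y = (3 - (-4)·1.495 - (-1)·1.307) / (7) = 1.470
  z = (12 - (-3)·1.495 - (4)·1.428) / (9) = 1.197
Residual b − A·x = (-0.564, -0.341, -0.339)

-0.564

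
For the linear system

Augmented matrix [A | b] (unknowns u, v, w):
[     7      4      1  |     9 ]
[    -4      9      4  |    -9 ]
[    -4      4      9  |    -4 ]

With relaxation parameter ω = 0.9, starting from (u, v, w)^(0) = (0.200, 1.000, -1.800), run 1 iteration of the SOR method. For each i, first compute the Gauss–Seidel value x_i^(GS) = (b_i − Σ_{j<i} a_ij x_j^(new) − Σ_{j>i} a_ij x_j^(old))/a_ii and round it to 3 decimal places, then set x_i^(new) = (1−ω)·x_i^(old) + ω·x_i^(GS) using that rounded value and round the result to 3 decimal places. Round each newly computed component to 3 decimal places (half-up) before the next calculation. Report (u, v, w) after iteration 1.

Iteration 1:
  u: GS value = (9 - (4)·1.000 - (1)·-1.800) / (7) = 0.971;  u ← (1−ω)·0.200 + ω·0.971 = 0.894
  v: GS value = (-9 - (-4)·0.894 - (4)·-1.800) / (9) = 0.197;  v ← (1−ω)·1.000 + ω·0.197 = 0.277
  w: GS value = (-4 - (-4)·0.894 - (4)·0.277) / (9) = -0.170;  w ← (1−ω)·-1.800 + ω·-0.170 = -0.333

(0.894, 0.277, -0.333)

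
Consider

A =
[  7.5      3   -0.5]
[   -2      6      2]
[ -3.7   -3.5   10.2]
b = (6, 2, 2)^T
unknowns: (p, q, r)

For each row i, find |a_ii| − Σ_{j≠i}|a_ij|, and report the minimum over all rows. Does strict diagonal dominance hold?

row 1: |7.5| − (3+0.5) = 4
row 2: |6| − (2+2) = 2
row 3: |10.2| − (3.7+3.5) = 3
minimum over rows = 2 → strictly diagonally dominant (convergence guaranteed)

2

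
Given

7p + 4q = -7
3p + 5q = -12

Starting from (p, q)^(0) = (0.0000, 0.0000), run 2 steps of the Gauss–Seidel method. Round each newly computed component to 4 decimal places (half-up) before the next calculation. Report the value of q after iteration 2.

Iteration 1:
  p = (-7 - (4)·0.0000) / (7) = -1.0000
  q = (-12 - (3)·-1.0000) / (5) = -1.8000
Iteration 2:
  p = (-7 - (4)·-1.8000) / (7) = 0.0286
  q = (-12 - (3)·0.0286) / (5) = -2.4172

-2.4172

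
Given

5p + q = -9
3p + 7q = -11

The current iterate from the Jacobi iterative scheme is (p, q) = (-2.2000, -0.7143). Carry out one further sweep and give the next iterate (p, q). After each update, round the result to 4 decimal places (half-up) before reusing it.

One sweep:
  p = (-9 - (1)·-0.7143) / (5) = -1.6571
  q = (-11 - (3)·-2.2000) / (7) = -0.6286

(-1.6571, -0.6286)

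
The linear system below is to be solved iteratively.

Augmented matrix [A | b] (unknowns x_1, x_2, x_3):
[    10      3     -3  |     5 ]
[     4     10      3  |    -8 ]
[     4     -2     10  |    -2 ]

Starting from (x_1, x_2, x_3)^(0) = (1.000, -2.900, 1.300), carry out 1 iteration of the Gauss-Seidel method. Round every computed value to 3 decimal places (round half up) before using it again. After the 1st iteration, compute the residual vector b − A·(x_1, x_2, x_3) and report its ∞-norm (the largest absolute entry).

Iteration 1:
  x_1 = (5 - (3)·-2.900 - (-3)·1.300) / (10) = 1.760
  x_2 = (-8 - (4)·1.760 - (3)·1.300) / (10) = -1.894
  x_3 = (-2 - (4)·1.760 - (-2)·-1.894) / (10) = -1.283
Residual b − A·x = (-10.767, 7.749, 0.002); ∞-norm = 10.767

10.767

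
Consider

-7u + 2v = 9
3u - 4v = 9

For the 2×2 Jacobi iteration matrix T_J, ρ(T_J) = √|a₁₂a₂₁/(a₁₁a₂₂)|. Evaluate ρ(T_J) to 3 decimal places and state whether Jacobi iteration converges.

0.463

a₁₂a₂₁/(a₁₁a₂₂) = (2)·(3) / ((-7)·(-4)) = 0.214286
ρ = √|0.214286| = √0.214286 = 0.463
ρ < 1, so Jacobi converges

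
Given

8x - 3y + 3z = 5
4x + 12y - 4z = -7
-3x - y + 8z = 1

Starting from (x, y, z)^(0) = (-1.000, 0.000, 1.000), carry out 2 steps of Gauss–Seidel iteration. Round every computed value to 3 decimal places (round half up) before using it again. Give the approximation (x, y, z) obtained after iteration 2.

(0.434, -0.669, 0.204)

Iteration 1:
  x = (5 - (-3)·0.000 - (3)·1.000) / (8) = 0.250
  y = (-7 - (4)·0.250 - (-4)·1.000) / (12) = -0.333
  z = (1 - (-3)·0.250 - (-1)·-0.333) / (8) = 0.177
Iteration 2:
  x = (5 - (-3)·-0.333 - (3)·0.177) / (8) = 0.434
  y = (-7 - (4)·0.434 - (-4)·0.177) / (12) = -0.669
  z = (1 - (-3)·0.434 - (-1)·-0.669) / (8) = 0.204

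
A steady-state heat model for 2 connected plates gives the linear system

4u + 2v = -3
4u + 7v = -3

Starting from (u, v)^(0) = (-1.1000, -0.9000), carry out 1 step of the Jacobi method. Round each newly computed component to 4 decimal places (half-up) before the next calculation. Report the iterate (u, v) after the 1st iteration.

(-0.3000, 0.2000)

Iteration 1:
  u = (-3 - (2)·-0.9000) / (4) = -0.3000
  v = (-3 - (4)·-1.1000) / (7) = 0.2000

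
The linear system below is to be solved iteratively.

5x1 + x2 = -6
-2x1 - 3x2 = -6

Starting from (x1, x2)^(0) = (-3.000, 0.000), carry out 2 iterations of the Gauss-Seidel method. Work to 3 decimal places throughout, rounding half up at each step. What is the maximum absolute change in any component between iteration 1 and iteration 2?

Iteration 1:
  x1 = (-6 - (1)·0.000) / (5) = -1.200
  x2 = (-6 - (-2)·-1.200) / (-3) = 2.800
Iteration 2:
  x1 = (-6 - (1)·2.800) / (5) = -1.760
  x2 = (-6 - (-2)·-1.760) / (-3) = 3.173
Change: (-0.560, 0.373) → max |·| = 0.560

0.560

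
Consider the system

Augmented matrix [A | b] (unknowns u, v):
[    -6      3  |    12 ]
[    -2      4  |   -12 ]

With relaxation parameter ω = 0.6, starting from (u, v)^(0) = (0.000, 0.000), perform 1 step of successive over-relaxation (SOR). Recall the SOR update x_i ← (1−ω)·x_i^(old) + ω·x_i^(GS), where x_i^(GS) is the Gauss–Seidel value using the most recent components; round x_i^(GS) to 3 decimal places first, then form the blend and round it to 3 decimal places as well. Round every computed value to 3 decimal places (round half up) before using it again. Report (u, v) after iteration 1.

(-1.200, -2.160)

Iteration 1:
  u: GS value = (12 - (3)·0.000) / (-6) = -2.000;  u ← (1−ω)·0.000 + ω·-2.000 = -1.200
  v: GS value = (-12 - (-2)·-1.200) / (4) = -3.600;  v ← (1−ω)·0.000 + ω·-3.600 = -2.160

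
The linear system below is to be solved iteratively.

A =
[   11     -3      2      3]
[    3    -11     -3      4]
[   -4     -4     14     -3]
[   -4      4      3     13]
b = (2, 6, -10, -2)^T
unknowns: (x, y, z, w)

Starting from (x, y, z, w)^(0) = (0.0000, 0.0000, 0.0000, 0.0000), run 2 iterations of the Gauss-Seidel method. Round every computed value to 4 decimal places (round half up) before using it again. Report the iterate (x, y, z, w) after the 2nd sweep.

Iteration 1:
  x = (2 - (-3)·0.0000 - (2)·0.0000 - (3)·0.0000) / (11) = 0.1818
  y = (6 - (3)·0.1818 - (-3)·0.0000 - (4)·0.0000) / (-11) = -0.4959
  z = (-10 - (-4)·0.1818 - (-4)·-0.4959 - (-3)·0.0000) / (14) = -0.8040
  w = (-2 - (-4)·0.1818 - (4)·-0.4959 - (3)·-0.8040) / (13) = 0.2402
Iteration 2:
  x = (2 - (-3)·-0.4959 - (2)·-0.8040 - (3)·0.2402) / (11) = 0.1272
  y = (6 - (3)·0.1272 - (-3)·-0.8040 - (4)·0.2402) / (-11) = -0.2041
  z = (-10 - (-4)·0.1272 - (-4)·-0.2041 - (-3)·0.2402) / (14) = -0.6848
  w = (-2 - (-4)·0.1272 - (4)·-0.2041 - (3)·-0.6848) / (13) = 0.1061

(0.1272, -0.2041, -0.6848, 0.1061)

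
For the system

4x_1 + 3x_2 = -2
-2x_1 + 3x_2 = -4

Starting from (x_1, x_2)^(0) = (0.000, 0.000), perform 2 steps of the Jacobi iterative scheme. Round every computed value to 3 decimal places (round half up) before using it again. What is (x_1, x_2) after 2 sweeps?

(0.500, -1.667)

Iteration 1:
  x_1 = (-2 - (3)·0.000) / (4) = -0.500
  x_2 = (-4 - (-2)·0.000) / (3) = -1.333
Iteration 2:
  x_1 = (-2 - (3)·-1.333) / (4) = 0.500
  x_2 = (-4 - (-2)·-0.500) / (3) = -1.667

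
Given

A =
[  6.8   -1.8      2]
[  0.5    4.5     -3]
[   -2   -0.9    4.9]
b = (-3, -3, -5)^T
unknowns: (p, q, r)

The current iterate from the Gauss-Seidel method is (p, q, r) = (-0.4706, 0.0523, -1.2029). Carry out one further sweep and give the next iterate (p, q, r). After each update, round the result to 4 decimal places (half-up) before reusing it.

One sweep:
  p = (-3 - (-1.8)·0.0523 - (2)·-1.2029) / (6.8) = -0.0735
  q = (-3 - (0.5)·-0.0735 - (-3)·-1.2029) / (4.5) = -1.4604
  r = (-5 - (-2)·-0.0735 - (-0.9)·-1.4604) / (4.9) = -1.3186

(-0.0735, -1.4604, -1.3186)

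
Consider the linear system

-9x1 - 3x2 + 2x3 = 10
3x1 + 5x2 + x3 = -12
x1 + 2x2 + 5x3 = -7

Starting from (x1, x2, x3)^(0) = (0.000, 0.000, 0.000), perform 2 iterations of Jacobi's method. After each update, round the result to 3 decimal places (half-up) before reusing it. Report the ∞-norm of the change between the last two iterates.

Iteration 1:
  x1 = (10 - (-3)·0.000 - (2)·0.000) / (-9) = -1.111
  x2 = (-12 - (3)·0.000 - (1)·0.000) / (5) = -2.400
  x3 = (-7 - (1)·0.000 - (2)·0.000) / (5) = -1.400
Iteration 2:
  x1 = (10 - (-3)·-2.400 - (2)·-1.400) / (-9) = -0.622
  x2 = (-12 - (3)·-1.111 - (1)·-1.400) / (5) = -1.453
  x3 = (-7 - (1)·-1.111 - (2)·-2.400) / (5) = -0.218
Change: (0.489, 0.947, 1.182) → max |·| = 1.182

1.182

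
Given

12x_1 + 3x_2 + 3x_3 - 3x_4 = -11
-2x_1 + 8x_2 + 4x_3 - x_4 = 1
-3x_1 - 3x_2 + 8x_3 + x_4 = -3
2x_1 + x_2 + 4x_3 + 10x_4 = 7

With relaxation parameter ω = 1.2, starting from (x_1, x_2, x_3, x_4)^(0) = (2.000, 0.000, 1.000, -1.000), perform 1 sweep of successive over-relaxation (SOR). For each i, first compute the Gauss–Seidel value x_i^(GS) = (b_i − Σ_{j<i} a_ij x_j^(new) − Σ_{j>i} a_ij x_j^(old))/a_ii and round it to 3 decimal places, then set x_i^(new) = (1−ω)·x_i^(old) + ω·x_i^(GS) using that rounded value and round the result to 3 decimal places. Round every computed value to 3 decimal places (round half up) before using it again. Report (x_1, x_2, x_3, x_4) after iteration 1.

(-2.100, -1.230, -1.999, 2.652)

Iteration 1:
  x_1: GS value = (-11 - (3)·0.000 - (3)·1.000 - (-3)·-1.000) / (12) = -1.417;  x_1 ← (1−ω)·2.000 + ω·-1.417 = -2.100
  x_2: GS value = (1 - (-2)·-2.100 - (4)·1.000 - (-1)·-1.000) / (8) = -1.025;  x_2 ← (1−ω)·0.000 + ω·-1.025 = -1.230
  x_3: GS value = (-3 - (-3)·-2.100 - (-3)·-1.230 - (1)·-1.000) / (8) = -1.499;  x_3 ← (1−ω)·1.000 + ω·-1.499 = -1.999
  x_4: GS value = (7 - (2)·-2.100 - (1)·-1.230 - (4)·-1.999) / (10) = 2.043;  x_4 ← (1−ω)·-1.000 + ω·2.043 = 2.652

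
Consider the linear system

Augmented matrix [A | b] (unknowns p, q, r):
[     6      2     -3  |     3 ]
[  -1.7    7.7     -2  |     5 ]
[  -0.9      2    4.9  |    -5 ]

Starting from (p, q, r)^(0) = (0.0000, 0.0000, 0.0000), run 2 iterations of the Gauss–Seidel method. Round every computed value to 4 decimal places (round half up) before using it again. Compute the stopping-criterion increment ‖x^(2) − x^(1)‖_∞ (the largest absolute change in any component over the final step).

Iteration 1:
  p = (3 - (2)·0.0000 - (-3)·0.0000) / (6) = 0.5000
  q = (5 - (-1.7)·0.5000 - (-2)·0.0000) / (7.7) = 0.7597
  r = (-5 - (-0.9)·0.5000 - (2)·0.7597) / (4.9) = -1.2387
Iteration 2:
  p = (3 - (2)·0.7597 - (-3)·-1.2387) / (6) = -0.3726
  q = (5 - (-1.7)·-0.3726 - (-2)·-1.2387) / (7.7) = 0.2453
  r = (-5 - (-0.9)·-0.3726 - (2)·0.2453) / (4.9) = -1.1890
Change: (-0.8726, -0.5144, 0.0497) → max |·| = 0.8726

0.8726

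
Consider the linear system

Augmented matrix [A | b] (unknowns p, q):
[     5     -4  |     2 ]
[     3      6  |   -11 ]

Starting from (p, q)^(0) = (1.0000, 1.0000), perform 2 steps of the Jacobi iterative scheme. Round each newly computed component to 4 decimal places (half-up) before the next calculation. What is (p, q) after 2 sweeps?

(-1.4666, -2.4333)

Iteration 1:
  p = (2 - (-4)·1.0000) / (5) = 1.2000
  q = (-11 - (3)·1.0000) / (6) = -2.3333
Iteration 2:
  p = (2 - (-4)·-2.3333) / (5) = -1.4666
  q = (-11 - (3)·1.2000) / (6) = -2.4333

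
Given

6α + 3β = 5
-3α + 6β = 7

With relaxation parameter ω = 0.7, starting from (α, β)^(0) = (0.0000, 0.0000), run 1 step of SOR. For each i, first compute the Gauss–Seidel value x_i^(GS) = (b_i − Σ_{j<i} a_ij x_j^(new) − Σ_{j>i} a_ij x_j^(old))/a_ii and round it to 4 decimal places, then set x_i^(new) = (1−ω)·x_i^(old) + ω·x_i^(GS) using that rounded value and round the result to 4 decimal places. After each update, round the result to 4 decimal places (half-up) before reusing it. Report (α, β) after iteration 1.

Iteration 1:
  α: GS value = (5 - (3)·0.0000) / (6) = 0.8333;  α ← (1−ω)·0.0000 + ω·0.8333 = 0.5833
  β: GS value = (7 - (-3)·0.5833) / (6) = 1.4583;  β ← (1−ω)·0.0000 + ω·1.4583 = 1.0208

(0.5833, 1.0208)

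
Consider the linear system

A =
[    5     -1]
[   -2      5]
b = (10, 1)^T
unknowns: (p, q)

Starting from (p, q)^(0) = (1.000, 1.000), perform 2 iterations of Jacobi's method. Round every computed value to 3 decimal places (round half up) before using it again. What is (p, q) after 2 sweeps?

(2.120, 1.080)

Iteration 1:
  p = (10 - (-1)·1.000) / (5) = 2.200
  q = (1 - (-2)·1.000) / (5) = 0.600
Iteration 2:
  p = (10 - (-1)·0.600) / (5) = 2.120
  q = (1 - (-2)·2.200) / (5) = 1.080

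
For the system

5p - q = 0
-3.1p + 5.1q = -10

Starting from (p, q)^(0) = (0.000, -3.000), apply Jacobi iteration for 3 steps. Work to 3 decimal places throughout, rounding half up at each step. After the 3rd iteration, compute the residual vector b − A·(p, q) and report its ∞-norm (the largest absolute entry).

Iteration 1:
  p = (0 - (-1)·-3.000) / (5) = -0.600
  q = (-10 - (-3.1)·0.000) / (5.1) = -1.961
Iteration 2:
  p = (0 - (-1)·-1.961) / (5) = -0.392
  q = (-10 - (-3.1)·-0.600) / (5.1) = -2.325
Iteration 3:
  p = (0 - (-1)·-2.325) / (5) = -0.465
  q = (-10 - (-3.1)·-0.392) / (5.1) = -2.199
Residual b − A·x = (0.126, -0.227); ∞-norm = 0.227

0.227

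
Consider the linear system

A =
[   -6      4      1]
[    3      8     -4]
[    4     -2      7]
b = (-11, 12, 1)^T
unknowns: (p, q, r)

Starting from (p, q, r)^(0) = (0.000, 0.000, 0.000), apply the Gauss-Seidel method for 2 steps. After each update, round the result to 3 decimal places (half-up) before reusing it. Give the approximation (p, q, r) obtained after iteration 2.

(2.263, 0.315, -1.060)

Iteration 1:
  p = (-11 - (4)·0.000 - (1)·0.000) / (-6) = 1.833
  q = (12 - (3)·1.833 - (-4)·0.000) / (8) = 0.813
  r = (1 - (4)·1.833 - (-2)·0.813) / (7) = -0.672
Iteration 2:
  p = (-11 - (4)·0.813 - (1)·-0.672) / (-6) = 2.263
  q = (12 - (3)·2.263 - (-4)·-0.672) / (8) = 0.315
  r = (1 - (4)·2.263 - (-2)·0.315) / (7) = -1.060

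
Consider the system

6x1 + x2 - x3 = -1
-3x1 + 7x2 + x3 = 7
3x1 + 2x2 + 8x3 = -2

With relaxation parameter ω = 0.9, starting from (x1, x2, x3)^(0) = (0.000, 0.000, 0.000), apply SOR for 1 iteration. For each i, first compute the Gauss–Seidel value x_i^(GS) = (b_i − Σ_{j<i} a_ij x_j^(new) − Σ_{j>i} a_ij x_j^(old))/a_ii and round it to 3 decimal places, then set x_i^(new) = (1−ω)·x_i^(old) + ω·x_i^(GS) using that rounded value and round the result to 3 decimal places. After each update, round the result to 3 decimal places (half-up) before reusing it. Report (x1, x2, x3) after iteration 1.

(-0.150, 0.842, -0.364)

Iteration 1:
  x1: GS value = (-1 - (1)·0.000 - (-1)·0.000) / (6) = -0.167;  x1 ← (1−ω)·0.000 + ω·-0.167 = -0.150
  x2: GS value = (7 - (-3)·-0.150 - (1)·0.000) / (7) = 0.936;  x2 ← (1−ω)·0.000 + ω·0.936 = 0.842
  x3: GS value = (-2 - (3)·-0.150 - (2)·0.842) / (8) = -0.404;  x3 ← (1−ω)·0.000 + ω·-0.404 = -0.364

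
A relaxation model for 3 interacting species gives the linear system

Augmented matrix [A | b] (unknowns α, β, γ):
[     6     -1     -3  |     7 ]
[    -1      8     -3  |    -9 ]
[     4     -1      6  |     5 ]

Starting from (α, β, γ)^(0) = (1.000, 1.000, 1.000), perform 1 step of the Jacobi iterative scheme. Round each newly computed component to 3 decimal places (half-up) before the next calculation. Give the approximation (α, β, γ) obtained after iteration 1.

(1.833, -0.625, 0.333)

Iteration 1:
  α = (7 - (-1)·1.000 - (-3)·1.000) / (6) = 1.833
  β = (-9 - (-1)·1.000 - (-3)·1.000) / (8) = -0.625
  γ = (5 - (4)·1.000 - (-1)·1.000) / (6) = 0.333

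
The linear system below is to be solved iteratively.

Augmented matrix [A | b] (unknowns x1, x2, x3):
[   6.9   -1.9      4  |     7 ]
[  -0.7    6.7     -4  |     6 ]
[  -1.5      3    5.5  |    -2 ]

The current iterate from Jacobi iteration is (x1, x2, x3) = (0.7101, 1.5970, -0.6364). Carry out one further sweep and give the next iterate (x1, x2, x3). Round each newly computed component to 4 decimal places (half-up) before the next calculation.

One sweep:
  x1 = (7 - (-1.9)·1.5970 - (4)·-0.6364) / (6.9) = 1.8232
  x2 = (6 - (-0.7)·0.7101 - (-4)·-0.6364) / (6.7) = 0.5898
  x3 = (-2 - (-1.5)·0.7101 - (3)·1.5970) / (5.5) = -1.0411

(1.8232, 0.5898, -1.0411)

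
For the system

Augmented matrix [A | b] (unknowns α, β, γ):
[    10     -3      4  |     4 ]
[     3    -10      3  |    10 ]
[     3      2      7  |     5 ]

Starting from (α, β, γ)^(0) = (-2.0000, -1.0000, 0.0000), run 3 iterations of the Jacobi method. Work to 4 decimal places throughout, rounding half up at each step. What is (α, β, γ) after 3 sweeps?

Iteration 1:
  α = (4 - (-3)·-1.0000 - (4)·0.0000) / (10) = 0.1000
  β = (10 - (3)·-2.0000 - (3)·0.0000) / (-10) = -1.6000
  γ = (5 - (3)·-2.0000 - (2)·-1.0000) / (7) = 1.8571
Iteration 2:
  α = (4 - (-3)·-1.6000 - (4)·1.8571) / (10) = -0.8228
  β = (10 - (3)·0.1000 - (3)·1.8571) / (-10) = -0.4129
  γ = (5 - (3)·0.1000 - (2)·-1.6000) / (7) = 1.1286
Iteration 3:
  α = (4 - (-3)·-0.4129 - (4)·1.1286) / (10) = -0.1753
  β = (10 - (3)·-0.8228 - (3)·1.1286) / (-10) = -0.9083
  γ = (5 - (3)·-0.8228 - (2)·-0.4129) / (7) = 1.1849

(-0.1753, -0.9083, 1.1849)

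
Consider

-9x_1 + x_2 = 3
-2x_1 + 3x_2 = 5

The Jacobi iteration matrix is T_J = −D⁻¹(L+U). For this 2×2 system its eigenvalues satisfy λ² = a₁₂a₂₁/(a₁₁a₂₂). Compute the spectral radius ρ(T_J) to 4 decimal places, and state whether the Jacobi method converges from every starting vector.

0.2722

a₁₂a₂₁/(a₁₁a₂₂) = (1)·(-2) / ((-9)·(3)) = 0.074074
ρ = √|0.074074| = √0.074074 = 0.2722
ρ < 1, so Jacobi converges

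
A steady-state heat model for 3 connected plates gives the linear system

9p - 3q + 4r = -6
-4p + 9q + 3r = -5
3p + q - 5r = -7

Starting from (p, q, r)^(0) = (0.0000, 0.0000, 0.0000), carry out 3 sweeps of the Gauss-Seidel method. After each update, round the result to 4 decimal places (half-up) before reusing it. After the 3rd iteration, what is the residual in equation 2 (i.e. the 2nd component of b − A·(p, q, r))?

Iteration 1:
  p = (-6 - (-3)·0.0000 - (4)·0.0000) / (9) = -0.6667
  q = (-5 - (-4)·-0.6667 - (3)·0.0000) / (9) = -0.8519
  r = (-7 - (3)·-0.6667 - (1)·-0.8519) / (-5) = 0.8296
Iteration 2:
  p = (-6 - (-3)·-0.8519 - (4)·0.8296) / (9) = -1.3193
  q = (-5 - (-4)·-1.3193 - (3)·0.8296) / (9) = -1.4184
  r = (-7 - (3)·-1.3193 - (1)·-1.4184) / (-5) = 0.3247
Iteration 3:
  p = (-6 - (-3)·-1.4184 - (4)·0.3247) / (9) = -1.2838
  q = (-5 - (-4)·-1.2838 - (3)·0.3247) / (9) = -1.2344
  r = (-7 - (3)·-1.2838 - (1)·-1.2344) / (-5) = 0.3828
Residual b − A·x = (0.3198, -0.1740, -0.0002)

-0.1740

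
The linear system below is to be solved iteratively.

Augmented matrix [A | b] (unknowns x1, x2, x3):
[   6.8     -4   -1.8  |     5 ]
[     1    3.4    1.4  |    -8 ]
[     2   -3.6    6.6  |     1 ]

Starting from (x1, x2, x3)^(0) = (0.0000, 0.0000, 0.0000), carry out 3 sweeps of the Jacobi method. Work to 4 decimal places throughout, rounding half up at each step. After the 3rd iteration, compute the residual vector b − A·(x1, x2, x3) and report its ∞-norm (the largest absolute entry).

4.7807

Iteration 1:
  x1 = (5 - (-4)·0.0000 - (-1.8)·0.0000) / (6.8) = 0.7353
  x2 = (-8 - (1)·0.0000 - (1.4)·0.0000) / (3.4) = -2.3529
  x3 = (1 - (2)·0.0000 - (-3.6)·0.0000) / (6.6) = 0.1515
Iteration 2:
  x1 = (5 - (-4)·-2.3529 - (-1.8)·0.1515) / (6.8) = -0.6087
  x2 = (-8 - (1)·0.7353 - (1.4)·0.1515) / (3.4) = -2.6316
  x3 = (1 - (2)·0.7353 - (-3.6)·-2.3529) / (6.6) = -1.3547
Iteration 3:
  x1 = (5 - (-4)·-2.6316 - (-1.8)·-1.3547) / (6.8) = -1.1713
  x2 = (-8 - (1)·-0.6087 - (1.4)·-1.3547) / (3.4) = -1.6161
  x3 = (1 - (2)·-0.6087 - (-3.6)·-2.6316) / (6.6) = -1.0994
Residual b − A·x = (4.5215, 0.2052, 4.7807); ∞-norm = 4.7807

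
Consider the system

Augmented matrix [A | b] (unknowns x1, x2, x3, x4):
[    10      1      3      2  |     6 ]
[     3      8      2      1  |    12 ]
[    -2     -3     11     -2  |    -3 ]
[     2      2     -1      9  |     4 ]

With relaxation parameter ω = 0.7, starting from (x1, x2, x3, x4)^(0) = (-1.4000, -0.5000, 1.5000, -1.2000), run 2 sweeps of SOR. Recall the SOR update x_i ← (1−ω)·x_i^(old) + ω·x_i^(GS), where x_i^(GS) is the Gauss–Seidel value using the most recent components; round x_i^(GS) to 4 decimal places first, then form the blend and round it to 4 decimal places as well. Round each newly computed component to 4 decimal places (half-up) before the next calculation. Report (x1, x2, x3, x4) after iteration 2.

Iteration 1:
  x1: GS value = (6 - (1)·-0.5000 - (3)·1.5000 - (2)·-1.2000) / (10) = 0.4400;  x1 ← (1−ω)·-1.4000 + ω·0.4400 = -0.1120
  x2: GS value = (12 - (3)·-0.1120 - (2)·1.5000 - (1)·-1.2000) / (8) = 1.3170;  x2 ← (1−ω)·-0.5000 + ω·1.3170 = 0.7719
  x3: GS value = (-3 - (-2)·-0.1120 - (-3)·0.7719 - (-2)·-1.2000) / (11) = -0.3008;  x3 ← (1−ω)·1.5000 + ω·-0.3008 = 0.2394
  x4: GS value = (4 - (2)·-0.1120 - (2)·0.7719 - (-1)·0.2394) / (9) = 0.3244;  x4 ← (1−ω)·-1.2000 + ω·0.3244 = -0.1329
Iteration 2:
  x1: GS value = (6 - (1)·0.7719 - (3)·0.2394 - (2)·-0.1329) / (10) = 0.4776;  x1 ← (1−ω)·-0.1120 + ω·0.4776 = 0.3007
  x2: GS value = (12 - (3)·0.3007 - (2)·0.2394 - (1)·-0.1329) / (8) = 1.3440;  x2 ← (1−ω)·0.7719 + ω·1.3440 = 1.1724
  x3: GS value = (-3 - (-2)·0.3007 - (-3)·1.1724 - (-2)·-0.1329) / (11) = 0.0775;  x3 ← (1−ω)·0.2394 + ω·0.0775 = 0.1261
  x4: GS value = (4 - (2)·0.3007 - (2)·1.1724 - (-1)·0.1261) / (9) = 0.1311;  x4 ← (1−ω)·-0.1329 + ω·0.1311 = 0.0519

(0.3007, 1.1724, 0.1261, 0.0519)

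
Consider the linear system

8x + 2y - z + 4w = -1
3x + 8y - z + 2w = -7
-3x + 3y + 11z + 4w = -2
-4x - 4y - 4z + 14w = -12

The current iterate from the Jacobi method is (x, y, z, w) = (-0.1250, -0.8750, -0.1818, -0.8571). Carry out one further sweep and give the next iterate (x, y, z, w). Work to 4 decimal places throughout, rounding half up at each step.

(0.4996, -0.6366, 0.3344, -1.1948)

One sweep:
  x = (-1 - (2)·-0.8750 - (-1)·-0.1818 - (4)·-0.8571) / (8) = 0.4996
  y = (-7 - (3)·-0.1250 - (-1)·-0.1818 - (2)·-0.8571) / (8) = -0.6366
  z = (-2 - (-3)·-0.1250 - (3)·-0.8750 - (4)·-0.8571) / (11) = 0.3344
  w = (-12 - (-4)·-0.1250 - (-4)·-0.8750 - (-4)·-0.1818) / (14) = -1.1948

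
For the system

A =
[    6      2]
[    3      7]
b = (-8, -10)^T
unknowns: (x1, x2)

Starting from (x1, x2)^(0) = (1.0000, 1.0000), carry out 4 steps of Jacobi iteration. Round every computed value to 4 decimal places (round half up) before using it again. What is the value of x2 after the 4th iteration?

-0.9592

Iteration 1:
  x1 = (-8 - (2)·1.0000) / (6) = -1.6667
  x2 = (-10 - (3)·1.0000) / (7) = -1.8571
Iteration 2:
  x1 = (-8 - (2)·-1.8571) / (6) = -0.7143
  x2 = (-10 - (3)·-1.6667) / (7) = -0.7143
Iteration 3:
  x1 = (-8 - (2)·-0.7143) / (6) = -1.0952
  x2 = (-10 - (3)·-0.7143) / (7) = -1.1224
Iteration 4:
  x1 = (-8 - (2)·-1.1224) / (6) = -0.9592
  x2 = (-10 - (3)·-1.0952) / (7) = -0.9592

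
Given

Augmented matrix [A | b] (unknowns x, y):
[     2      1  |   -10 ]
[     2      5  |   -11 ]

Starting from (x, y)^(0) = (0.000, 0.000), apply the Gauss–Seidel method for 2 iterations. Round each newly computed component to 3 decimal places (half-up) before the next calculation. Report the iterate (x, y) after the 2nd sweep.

Iteration 1:
  x = (-10 - (1)·0.000) / (2) = -5.000
  y = (-11 - (2)·-5.000) / (5) = -0.200
Iteration 2:
  x = (-10 - (1)·-0.200) / (2) = -4.900
  y = (-11 - (2)·-4.900) / (5) = -0.240

(-4.900, -0.240)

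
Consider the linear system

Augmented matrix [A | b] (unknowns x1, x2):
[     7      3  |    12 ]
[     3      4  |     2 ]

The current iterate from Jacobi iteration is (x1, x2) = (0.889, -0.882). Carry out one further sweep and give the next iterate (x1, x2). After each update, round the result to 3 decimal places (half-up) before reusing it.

(2.092, -0.167)

One sweep:
  x1 = (12 - (3)·-0.882) / (7) = 2.092
  x2 = (2 - (3)·0.889) / (4) = -0.167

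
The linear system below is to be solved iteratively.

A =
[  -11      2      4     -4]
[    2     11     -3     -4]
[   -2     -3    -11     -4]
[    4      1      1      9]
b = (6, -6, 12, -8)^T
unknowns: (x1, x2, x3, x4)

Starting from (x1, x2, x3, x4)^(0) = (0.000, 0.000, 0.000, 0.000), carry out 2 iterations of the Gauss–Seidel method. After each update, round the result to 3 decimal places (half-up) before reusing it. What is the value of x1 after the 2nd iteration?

Iteration 1:
  x1 = (6 - (2)·0.000 - (4)·0.000 - (-4)·0.000) / (-11) = -0.545
  x2 = (-6 - (2)·-0.545 - (-3)·0.000 - (-4)·0.000) / (11) = -0.446
  x3 = (12 - (-2)·-0.545 - (-3)·-0.446 - (-4)·0.000) / (-11) = -0.870
  x4 = (-8 - (4)·-0.545 - (1)·-0.446 - (1)·-0.870) / (9) = -0.500
Iteration 2:
  x1 = (6 - (2)·-0.446 - (4)·-0.870 - (-4)·-0.500) / (-11) = -0.761
  x2 = (-6 - (2)·-0.761 - (-3)·-0.870 - (-4)·-0.500) / (11) = -0.826
  x3 = (12 - (-2)·-0.761 - (-3)·-0.826 - (-4)·-0.500) / (-11) = -0.545
  x4 = (-8 - (4)·-0.761 - (1)·-0.826 - (1)·-0.545) / (9) = -0.398

-0.761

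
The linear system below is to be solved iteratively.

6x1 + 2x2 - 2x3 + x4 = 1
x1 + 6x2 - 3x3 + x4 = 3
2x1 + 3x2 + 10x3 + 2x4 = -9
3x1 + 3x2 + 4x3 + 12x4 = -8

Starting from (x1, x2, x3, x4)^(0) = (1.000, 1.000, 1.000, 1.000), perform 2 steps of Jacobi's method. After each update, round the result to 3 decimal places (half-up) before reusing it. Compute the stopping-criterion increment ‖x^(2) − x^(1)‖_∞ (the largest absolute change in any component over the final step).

Iteration 1:
  x1 = (1 - (2)·1.000 - (-2)·1.000 - (1)·1.000) / (6) = 0.000
  x2 = (3 - (1)·1.000 - (-3)·1.000 - (1)·1.000) / (6) = 0.667
  x3 = (-9 - (2)·1.000 - (3)·1.000 - (2)·1.000) / (10) = -1.600
  x4 = (-8 - (3)·1.000 - (3)·1.000 - (4)·1.000) / (12) = -1.500
Iteration 2:
  x1 = (1 - (2)·0.667 - (-2)·-1.600 - (1)·-1.500) / (6) = -0.339
  x2 = (3 - (1)·0.000 - (-3)·-1.600 - (1)·-1.500) / (6) = -0.050
  x3 = (-9 - (2)·0.000 - (3)·0.667 - (2)·-1.500) / (10) = -0.800
  x4 = (-8 - (3)·0.000 - (3)·0.667 - (4)·-1.600) / (12) = -0.300
Change: (-0.339, -0.717, 0.800, 1.200) → max |·| = 1.200

1.200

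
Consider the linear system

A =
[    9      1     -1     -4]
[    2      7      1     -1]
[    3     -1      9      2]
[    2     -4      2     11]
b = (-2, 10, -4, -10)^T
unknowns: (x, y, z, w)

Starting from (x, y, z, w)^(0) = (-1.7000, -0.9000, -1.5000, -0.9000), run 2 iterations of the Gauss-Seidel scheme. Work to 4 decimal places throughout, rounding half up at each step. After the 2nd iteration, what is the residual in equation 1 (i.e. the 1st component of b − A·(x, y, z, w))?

-0.3103

Iteration 1:
  x = (-2 - (1)·-0.9000 - (-1)·-1.5000 - (-4)·-0.9000) / (9) = -0.6889
  y = (10 - (2)·-0.6889 - (1)·-1.5000 - (-1)·-0.9000) / (7) = 1.7111
  z = (-4 - (3)·-0.6889 - (-1)·1.7111 - (2)·-0.9000) / (9) = 0.1753
  w = (-10 - (2)·-0.6889 - (-4)·1.7111 - (2)·0.1753) / (11) = -0.1935
Iteration 2:
  x = (-2 - (1)·1.7111 - (-1)·0.1753 - (-4)·-0.1935) / (9) = -0.4789
  y = (10 - (2)·-0.4789 - (1)·0.1753 - (-1)·-0.1935) / (7) = 1.5127
  z = (-4 - (3)·-0.4789 - (-1)·1.5127 - (2)·-0.1935) / (9) = -0.0737
  w = (-10 - (2)·-0.4789 - (-4)·1.5127 - (2)·-0.0737) / (11) = -0.2585
Residual b − A·x = (-0.3103, 0.1841, 0.1297, -0.0005)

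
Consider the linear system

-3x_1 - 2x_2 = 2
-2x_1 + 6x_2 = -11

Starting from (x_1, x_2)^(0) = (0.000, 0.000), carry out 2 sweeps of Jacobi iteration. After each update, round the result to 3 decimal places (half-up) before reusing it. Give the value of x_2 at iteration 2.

-2.056

Iteration 1:
  x_1 = (2 - (-2)·0.000) / (-3) = -0.667
  x_2 = (-11 - (-2)·0.000) / (6) = -1.833
Iteration 2:
  x_1 = (2 - (-2)·-1.833) / (-3) = 0.555
  x_2 = (-11 - (-2)·-0.667) / (6) = -2.056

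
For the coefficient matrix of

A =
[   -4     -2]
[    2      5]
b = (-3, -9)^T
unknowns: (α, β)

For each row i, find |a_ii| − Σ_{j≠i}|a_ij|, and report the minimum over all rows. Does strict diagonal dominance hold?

row 1: |-4| − (2) = 2
row 2: |5| − (2) = 3
minimum over rows = 2 → strictly diagonally dominant (convergence guaranteed)

2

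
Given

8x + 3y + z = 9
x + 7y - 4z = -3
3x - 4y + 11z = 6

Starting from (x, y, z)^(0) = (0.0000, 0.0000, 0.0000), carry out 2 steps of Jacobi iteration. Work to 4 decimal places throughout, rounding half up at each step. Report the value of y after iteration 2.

Iteration 1:
  x = (9 - (3)·0.0000 - (1)·0.0000) / (8) = 1.1250
  y = (-3 - (1)·0.0000 - (-4)·0.0000) / (7) = -0.4286
  z = (6 - (3)·0.0000 - (-4)·0.0000) / (11) = 0.5455
Iteration 2:
  x = (9 - (3)·-0.4286 - (1)·0.5455) / (8) = 1.2175
  y = (-3 - (1)·1.1250 - (-4)·0.5455) / (7) = -0.2776
  z = (6 - (3)·1.1250 - (-4)·-0.4286) / (11) = 0.0828

-0.2776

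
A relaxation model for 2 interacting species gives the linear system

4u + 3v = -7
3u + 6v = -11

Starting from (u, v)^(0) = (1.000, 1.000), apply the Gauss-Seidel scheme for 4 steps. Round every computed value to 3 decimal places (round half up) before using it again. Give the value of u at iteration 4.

-0.700

Iteration 1:
  u = (-7 - (3)·1.000) / (4) = -2.500
  v = (-11 - (3)·-2.500) / (6) = -0.583
Iteration 2:
  u = (-7 - (3)·-0.583) / (4) = -1.313
  v = (-11 - (3)·-1.313) / (6) = -1.177
Iteration 3:
  u = (-7 - (3)·-1.177) / (4) = -0.867
  v = (-11 - (3)·-0.867) / (6) = -1.400
Iteration 4:
  u = (-7 - (3)·-1.400) / (4) = -0.700
  v = (-11 - (3)·-0.700) / (6) = -1.483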